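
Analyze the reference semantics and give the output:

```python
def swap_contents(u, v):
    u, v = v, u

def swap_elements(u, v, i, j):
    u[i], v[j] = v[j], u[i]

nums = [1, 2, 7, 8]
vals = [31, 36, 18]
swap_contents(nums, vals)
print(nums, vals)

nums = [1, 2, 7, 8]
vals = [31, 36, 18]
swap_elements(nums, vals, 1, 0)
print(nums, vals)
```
[1, 2, 7, 8] [31, 36, 18]
[1, 31, 7, 8] [2, 36, 18]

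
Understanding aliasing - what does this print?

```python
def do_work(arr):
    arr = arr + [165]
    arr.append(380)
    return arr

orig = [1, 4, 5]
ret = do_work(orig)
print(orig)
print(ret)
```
[1, 4, 5]
[1, 4, 5, 165, 380]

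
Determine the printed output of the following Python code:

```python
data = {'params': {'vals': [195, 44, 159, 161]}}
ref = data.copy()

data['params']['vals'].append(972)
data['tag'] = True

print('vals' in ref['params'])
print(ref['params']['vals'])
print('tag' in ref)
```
True
[195, 44, 159, 161, 972]
False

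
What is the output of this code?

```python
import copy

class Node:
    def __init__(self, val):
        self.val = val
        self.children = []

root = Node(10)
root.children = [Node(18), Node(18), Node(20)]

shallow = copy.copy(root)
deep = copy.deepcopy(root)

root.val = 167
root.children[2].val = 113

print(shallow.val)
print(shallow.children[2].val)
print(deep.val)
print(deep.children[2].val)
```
10
113
10
20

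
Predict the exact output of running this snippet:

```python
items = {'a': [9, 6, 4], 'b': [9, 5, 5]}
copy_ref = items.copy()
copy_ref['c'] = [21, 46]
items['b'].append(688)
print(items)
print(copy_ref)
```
{'a': [9, 6, 4], 'b': [9, 5, 5, 688]}
{'a': [9, 6, 4], 'b': [9, 5, 5, 688], 'c': [21, 46]}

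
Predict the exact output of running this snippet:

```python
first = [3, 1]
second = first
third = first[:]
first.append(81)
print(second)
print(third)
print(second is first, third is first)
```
[3, 1, 81]
[3, 1]
True False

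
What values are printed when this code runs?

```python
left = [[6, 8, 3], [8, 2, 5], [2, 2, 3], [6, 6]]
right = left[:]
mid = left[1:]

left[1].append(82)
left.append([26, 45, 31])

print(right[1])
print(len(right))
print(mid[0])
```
[8, 2, 5, 82]
4
[8, 2, 5, 82]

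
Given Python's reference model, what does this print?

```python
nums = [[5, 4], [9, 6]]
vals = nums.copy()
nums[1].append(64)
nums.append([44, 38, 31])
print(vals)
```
[[5, 4], [9, 6, 64]]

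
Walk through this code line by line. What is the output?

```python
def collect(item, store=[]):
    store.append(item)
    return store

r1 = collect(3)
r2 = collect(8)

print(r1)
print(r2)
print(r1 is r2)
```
[3, 8]
[3, 8]
True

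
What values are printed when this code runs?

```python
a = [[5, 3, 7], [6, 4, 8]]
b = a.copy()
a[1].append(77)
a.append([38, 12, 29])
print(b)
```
[[5, 3, 7], [6, 4, 8, 77]]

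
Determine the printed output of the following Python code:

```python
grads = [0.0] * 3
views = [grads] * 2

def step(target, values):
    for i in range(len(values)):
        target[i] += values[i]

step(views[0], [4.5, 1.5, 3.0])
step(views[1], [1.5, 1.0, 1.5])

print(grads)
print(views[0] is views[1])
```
[6.0, 2.5, 4.5]
True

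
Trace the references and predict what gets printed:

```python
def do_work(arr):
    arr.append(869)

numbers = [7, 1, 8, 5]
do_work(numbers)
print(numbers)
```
[7, 1, 8, 5, 869]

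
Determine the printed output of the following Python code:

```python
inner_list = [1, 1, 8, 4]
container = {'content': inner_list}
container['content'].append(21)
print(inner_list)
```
[1, 1, 8, 4, 21]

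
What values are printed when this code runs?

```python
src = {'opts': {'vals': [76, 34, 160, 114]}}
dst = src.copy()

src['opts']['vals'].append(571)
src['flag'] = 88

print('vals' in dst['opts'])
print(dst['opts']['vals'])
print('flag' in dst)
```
True
[76, 34, 160, 114, 571]
False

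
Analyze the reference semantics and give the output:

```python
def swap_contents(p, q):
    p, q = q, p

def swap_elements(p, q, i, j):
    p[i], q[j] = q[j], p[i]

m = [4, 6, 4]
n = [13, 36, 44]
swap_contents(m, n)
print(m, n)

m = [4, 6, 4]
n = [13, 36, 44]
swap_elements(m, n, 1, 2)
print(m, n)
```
[4, 6, 4] [13, 36, 44]
[4, 44, 4] [13, 36, 6]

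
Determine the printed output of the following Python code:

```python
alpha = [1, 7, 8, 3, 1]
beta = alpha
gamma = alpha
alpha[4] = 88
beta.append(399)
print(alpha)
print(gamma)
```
[1, 7, 8, 3, 88, 399]
[1, 7, 8, 3, 88, 399]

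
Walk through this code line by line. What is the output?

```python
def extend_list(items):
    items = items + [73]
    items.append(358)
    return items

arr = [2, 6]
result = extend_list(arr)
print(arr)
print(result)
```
[2, 6]
[2, 6, 73, 358]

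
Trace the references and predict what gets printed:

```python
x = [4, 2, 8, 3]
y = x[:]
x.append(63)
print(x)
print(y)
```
[4, 2, 8, 3, 63]
[4, 2, 8, 3]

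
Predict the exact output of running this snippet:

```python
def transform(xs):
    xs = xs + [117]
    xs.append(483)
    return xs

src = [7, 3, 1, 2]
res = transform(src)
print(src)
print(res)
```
[7, 3, 1, 2]
[7, 3, 1, 2, 117, 483]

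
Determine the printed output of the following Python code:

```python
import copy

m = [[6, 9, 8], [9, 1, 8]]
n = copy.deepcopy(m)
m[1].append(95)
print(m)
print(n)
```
[[6, 9, 8], [9, 1, 8, 95]]
[[6, 9, 8], [9, 1, 8]]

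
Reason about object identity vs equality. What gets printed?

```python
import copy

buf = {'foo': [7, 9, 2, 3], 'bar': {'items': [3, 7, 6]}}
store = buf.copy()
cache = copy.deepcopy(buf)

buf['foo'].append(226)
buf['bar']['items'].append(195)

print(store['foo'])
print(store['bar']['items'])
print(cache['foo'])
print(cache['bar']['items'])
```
[7, 9, 2, 3, 226]
[3, 7, 6, 195]
[7, 9, 2, 3]
[3, 7, 6]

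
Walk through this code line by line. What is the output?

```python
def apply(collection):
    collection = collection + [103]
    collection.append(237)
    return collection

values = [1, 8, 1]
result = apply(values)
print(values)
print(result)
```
[1, 8, 1]
[1, 8, 1, 103, 237]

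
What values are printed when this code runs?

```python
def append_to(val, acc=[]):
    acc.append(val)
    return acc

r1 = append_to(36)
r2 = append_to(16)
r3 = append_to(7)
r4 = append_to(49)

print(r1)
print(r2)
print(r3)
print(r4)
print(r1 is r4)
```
[36, 16, 7, 49]
[36, 16, 7, 49]
[36, 16, 7, 49]
[36, 16, 7, 49]
True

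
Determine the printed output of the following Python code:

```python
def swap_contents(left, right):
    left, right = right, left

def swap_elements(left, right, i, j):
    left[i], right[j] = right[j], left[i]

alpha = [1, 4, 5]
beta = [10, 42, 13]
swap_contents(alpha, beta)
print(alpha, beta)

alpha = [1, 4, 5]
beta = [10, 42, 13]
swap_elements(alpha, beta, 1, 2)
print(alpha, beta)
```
[1, 4, 5] [10, 42, 13]
[1, 13, 5] [10, 42, 4]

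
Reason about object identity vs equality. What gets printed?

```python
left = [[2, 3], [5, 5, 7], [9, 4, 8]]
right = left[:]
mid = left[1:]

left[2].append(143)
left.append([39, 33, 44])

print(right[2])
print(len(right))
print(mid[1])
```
[9, 4, 8, 143]
3
[9, 4, 8, 143]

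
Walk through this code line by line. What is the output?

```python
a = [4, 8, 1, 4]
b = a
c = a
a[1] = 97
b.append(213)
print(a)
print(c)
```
[4, 97, 1, 4, 213]
[4, 97, 1, 4, 213]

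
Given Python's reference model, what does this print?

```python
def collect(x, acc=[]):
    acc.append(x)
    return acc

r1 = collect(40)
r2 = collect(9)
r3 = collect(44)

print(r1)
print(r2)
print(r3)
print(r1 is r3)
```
[40, 9, 44]
[40, 9, 44]
[40, 9, 44]
True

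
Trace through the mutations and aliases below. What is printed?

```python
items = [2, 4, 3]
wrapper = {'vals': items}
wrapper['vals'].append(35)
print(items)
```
[2, 4, 3, 35]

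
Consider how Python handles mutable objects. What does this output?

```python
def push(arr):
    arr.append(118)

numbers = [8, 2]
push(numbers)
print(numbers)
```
[8, 2, 118]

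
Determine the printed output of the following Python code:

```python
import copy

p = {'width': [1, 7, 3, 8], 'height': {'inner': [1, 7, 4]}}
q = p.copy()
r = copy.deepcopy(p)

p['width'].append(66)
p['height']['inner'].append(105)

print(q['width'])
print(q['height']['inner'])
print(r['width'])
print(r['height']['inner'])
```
[1, 7, 3, 8, 66]
[1, 7, 4, 105]
[1, 7, 3, 8]
[1, 7, 4]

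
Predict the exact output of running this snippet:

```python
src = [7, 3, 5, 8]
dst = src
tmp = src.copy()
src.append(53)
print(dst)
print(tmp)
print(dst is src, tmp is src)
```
[7, 3, 5, 8, 53]
[7, 3, 5, 8]
True False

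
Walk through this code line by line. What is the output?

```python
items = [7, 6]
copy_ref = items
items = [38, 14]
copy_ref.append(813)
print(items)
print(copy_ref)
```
[38, 14]
[7, 6, 813]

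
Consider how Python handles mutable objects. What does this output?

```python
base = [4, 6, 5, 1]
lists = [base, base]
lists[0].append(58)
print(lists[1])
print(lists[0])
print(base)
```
[4, 6, 5, 1, 58]
[4, 6, 5, 1, 58]
[4, 6, 5, 1, 58]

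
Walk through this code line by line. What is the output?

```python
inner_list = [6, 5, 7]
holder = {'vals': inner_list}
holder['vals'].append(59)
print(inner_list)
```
[6, 5, 7, 59]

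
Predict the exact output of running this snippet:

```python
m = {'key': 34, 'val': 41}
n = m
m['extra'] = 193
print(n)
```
{'key': 34, 'val': 41, 'extra': 193}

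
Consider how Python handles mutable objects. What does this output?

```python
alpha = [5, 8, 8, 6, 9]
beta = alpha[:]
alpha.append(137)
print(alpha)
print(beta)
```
[5, 8, 8, 6, 9, 137]
[5, 8, 8, 6, 9]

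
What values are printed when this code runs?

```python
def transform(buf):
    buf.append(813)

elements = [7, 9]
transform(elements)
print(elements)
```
[7, 9, 813]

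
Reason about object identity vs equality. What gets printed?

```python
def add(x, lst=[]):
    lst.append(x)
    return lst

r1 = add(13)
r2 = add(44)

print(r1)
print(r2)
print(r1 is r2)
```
[13, 44]
[13, 44]
True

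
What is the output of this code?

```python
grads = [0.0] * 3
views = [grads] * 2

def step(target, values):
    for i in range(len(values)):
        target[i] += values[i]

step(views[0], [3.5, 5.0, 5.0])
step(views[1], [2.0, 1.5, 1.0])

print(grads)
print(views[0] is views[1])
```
[5.5, 6.5, 6.0]
True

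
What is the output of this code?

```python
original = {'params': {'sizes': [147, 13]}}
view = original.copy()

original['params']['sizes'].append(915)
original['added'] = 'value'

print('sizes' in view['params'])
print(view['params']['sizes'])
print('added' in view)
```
True
[147, 13, 915]
False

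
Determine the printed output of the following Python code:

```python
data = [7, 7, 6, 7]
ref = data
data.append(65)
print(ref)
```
[7, 7, 6, 7, 65]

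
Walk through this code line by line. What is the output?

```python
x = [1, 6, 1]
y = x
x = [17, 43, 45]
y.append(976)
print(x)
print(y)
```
[17, 43, 45]
[1, 6, 1, 976]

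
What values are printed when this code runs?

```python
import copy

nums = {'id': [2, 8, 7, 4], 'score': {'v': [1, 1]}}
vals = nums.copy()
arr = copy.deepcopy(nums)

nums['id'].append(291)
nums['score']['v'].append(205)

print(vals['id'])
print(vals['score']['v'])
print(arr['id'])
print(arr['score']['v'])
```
[2, 8, 7, 4, 291]
[1, 1, 205]
[2, 8, 7, 4]
[1, 1]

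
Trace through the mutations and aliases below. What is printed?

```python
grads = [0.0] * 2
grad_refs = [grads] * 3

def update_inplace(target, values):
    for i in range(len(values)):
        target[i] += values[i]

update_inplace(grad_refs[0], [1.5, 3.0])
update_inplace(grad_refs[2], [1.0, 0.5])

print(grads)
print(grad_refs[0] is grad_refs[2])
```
[2.5, 3.5]
True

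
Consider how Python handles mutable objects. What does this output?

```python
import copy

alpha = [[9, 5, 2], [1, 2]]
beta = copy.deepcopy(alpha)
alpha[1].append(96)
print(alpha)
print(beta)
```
[[9, 5, 2], [1, 2, 96]]
[[9, 5, 2], [1, 2]]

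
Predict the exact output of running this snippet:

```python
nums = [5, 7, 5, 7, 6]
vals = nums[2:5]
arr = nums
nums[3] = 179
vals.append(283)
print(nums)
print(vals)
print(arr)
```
[5, 7, 5, 179, 6]
[5, 7, 6, 283]
[5, 7, 5, 179, 6]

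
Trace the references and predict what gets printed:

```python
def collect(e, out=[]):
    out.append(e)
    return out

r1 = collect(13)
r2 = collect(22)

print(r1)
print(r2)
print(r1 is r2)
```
[13, 22]
[13, 22]
True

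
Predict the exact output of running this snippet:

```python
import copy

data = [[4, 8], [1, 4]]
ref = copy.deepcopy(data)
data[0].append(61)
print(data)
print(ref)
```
[[4, 8, 61], [1, 4]]
[[4, 8], [1, 4]]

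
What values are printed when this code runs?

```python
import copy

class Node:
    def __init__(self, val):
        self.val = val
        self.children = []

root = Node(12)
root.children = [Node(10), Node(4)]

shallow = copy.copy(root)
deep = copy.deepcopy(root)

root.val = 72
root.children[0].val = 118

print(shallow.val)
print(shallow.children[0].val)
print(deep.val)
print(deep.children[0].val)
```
12
118
12
10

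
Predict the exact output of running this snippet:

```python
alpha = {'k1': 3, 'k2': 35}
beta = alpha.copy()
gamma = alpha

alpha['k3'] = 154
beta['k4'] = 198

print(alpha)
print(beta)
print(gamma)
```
{'k1': 3, 'k2': 35, 'k3': 154}
{'k1': 3, 'k2': 35, 'k4': 198}
{'k1': 3, 'k2': 35, 'k3': 154}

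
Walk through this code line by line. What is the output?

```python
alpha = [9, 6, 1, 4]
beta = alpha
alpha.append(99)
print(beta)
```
[9, 6, 1, 4, 99]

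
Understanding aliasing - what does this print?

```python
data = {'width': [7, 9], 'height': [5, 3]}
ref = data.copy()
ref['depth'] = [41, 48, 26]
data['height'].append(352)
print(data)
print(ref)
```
{'width': [7, 9], 'height': [5, 3, 352]}
{'width': [7, 9], 'height': [5, 3, 352], 'depth': [41, 48, 26]}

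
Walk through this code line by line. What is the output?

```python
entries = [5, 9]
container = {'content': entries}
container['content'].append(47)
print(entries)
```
[5, 9, 47]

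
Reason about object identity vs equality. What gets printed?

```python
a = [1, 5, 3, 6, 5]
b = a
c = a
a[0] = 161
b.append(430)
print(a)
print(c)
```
[161, 5, 3, 6, 5, 430]
[161, 5, 3, 6, 5, 430]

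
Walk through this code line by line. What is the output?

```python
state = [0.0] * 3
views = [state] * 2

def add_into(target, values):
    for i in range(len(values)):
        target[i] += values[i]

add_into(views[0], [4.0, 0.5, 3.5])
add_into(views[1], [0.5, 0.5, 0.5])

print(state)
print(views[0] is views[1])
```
[4.5, 1.0, 4.0]
True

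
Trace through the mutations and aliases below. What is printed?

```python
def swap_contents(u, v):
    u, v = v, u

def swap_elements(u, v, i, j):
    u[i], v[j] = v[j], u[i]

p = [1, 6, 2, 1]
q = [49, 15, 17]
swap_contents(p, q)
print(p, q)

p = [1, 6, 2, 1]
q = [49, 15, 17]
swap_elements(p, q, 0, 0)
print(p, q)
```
[1, 6, 2, 1] [49, 15, 17]
[49, 6, 2, 1] [1, 15, 17]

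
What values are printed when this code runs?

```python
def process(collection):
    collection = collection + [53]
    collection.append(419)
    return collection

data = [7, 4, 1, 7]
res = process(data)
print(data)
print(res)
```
[7, 4, 1, 7]
[7, 4, 1, 7, 53, 419]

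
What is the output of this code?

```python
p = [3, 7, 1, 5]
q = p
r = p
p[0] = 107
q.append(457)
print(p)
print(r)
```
[107, 7, 1, 5, 457]
[107, 7, 1, 5, 457]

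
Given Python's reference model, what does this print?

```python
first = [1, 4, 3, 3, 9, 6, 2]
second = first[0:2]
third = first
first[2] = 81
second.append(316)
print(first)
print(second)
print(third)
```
[1, 4, 81, 3, 9, 6, 2]
[1, 4, 316]
[1, 4, 81, 3, 9, 6, 2]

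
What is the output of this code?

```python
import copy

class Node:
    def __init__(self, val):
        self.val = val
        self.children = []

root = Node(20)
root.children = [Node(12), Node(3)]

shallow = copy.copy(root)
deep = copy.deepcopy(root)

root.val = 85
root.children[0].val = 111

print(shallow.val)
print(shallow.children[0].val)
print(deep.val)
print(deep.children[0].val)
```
20
111
20
12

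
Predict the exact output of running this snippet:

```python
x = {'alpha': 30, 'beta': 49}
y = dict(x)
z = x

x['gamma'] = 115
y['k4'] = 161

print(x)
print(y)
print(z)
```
{'alpha': 30, 'beta': 49, 'gamma': 115}
{'alpha': 30, 'beta': 49, 'k4': 161}
{'alpha': 30, 'beta': 49, 'gamma': 115}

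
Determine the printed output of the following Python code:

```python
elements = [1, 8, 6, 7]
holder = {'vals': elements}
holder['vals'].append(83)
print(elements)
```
[1, 8, 6, 7, 83]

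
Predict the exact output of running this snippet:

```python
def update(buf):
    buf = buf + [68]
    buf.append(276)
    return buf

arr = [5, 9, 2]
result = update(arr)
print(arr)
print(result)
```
[5, 9, 2]
[5, 9, 2, 68, 276]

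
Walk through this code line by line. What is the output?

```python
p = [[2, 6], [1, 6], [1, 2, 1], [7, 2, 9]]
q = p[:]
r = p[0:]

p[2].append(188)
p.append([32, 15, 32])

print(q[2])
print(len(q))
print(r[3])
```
[1, 2, 1, 188]
4
[7, 2, 9]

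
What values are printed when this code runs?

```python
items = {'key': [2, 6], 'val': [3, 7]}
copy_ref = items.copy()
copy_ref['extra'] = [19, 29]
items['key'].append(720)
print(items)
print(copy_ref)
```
{'key': [2, 6, 720], 'val': [3, 7]}
{'key': [2, 6, 720], 'val': [3, 7], 'extra': [19, 29]}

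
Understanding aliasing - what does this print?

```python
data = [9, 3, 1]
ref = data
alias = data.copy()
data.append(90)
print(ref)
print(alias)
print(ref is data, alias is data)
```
[9, 3, 1, 90]
[9, 3, 1]
True False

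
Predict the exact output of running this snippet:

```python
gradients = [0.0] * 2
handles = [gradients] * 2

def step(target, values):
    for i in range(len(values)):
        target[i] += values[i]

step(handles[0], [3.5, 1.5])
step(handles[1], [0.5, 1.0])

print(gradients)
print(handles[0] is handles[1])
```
[4.0, 2.5]
True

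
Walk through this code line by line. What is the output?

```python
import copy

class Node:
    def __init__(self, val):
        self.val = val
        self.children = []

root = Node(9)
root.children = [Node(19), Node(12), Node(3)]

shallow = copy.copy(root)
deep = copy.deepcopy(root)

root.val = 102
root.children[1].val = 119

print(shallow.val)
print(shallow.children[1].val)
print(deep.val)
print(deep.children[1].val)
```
9
119
9
12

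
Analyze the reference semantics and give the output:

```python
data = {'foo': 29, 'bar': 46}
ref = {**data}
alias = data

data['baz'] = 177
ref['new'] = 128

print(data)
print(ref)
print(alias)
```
{'foo': 29, 'bar': 46, 'baz': 177}
{'foo': 29, 'bar': 46, 'new': 128}
{'foo': 29, 'bar': 46, 'baz': 177}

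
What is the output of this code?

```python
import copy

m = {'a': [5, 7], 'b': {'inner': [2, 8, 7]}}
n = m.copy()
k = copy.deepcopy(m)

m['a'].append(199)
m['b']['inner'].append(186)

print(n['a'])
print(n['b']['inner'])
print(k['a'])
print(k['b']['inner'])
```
[5, 7, 199]
[2, 8, 7, 186]
[5, 7]
[2, 8, 7]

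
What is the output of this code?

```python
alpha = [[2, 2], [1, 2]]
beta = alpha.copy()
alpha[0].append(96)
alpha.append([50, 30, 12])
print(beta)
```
[[2, 2, 96], [1, 2]]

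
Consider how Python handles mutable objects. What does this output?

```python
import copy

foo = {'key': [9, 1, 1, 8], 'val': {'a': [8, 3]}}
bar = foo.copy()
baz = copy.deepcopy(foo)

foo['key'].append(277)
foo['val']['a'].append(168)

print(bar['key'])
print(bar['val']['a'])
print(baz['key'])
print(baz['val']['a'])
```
[9, 1, 1, 8, 277]
[8, 3, 168]
[9, 1, 1, 8]
[8, 3]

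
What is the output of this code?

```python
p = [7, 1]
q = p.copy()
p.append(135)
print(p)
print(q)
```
[7, 1, 135]
[7, 1]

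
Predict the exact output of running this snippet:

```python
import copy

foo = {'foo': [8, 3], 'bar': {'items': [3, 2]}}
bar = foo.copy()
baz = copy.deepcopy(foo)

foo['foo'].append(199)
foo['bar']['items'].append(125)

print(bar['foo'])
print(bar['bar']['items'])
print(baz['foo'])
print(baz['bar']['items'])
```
[8, 3, 199]
[3, 2, 125]
[8, 3]
[3, 2]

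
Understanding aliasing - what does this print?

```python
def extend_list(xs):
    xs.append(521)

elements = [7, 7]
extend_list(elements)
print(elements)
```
[7, 7, 521]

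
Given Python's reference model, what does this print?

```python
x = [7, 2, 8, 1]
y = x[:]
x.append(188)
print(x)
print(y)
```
[7, 2, 8, 1, 188]
[7, 2, 8, 1]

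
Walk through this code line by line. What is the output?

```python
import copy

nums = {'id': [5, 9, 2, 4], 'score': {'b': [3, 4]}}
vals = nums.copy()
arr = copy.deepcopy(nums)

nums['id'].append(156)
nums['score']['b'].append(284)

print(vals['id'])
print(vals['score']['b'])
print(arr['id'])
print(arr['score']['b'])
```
[5, 9, 2, 4, 156]
[3, 4, 284]
[5, 9, 2, 4]
[3, 4]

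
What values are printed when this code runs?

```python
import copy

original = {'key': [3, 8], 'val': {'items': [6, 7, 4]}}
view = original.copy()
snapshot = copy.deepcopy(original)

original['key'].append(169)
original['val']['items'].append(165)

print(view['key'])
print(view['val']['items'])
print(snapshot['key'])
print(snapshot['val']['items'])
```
[3, 8, 169]
[6, 7, 4, 165]
[3, 8]
[6, 7, 4]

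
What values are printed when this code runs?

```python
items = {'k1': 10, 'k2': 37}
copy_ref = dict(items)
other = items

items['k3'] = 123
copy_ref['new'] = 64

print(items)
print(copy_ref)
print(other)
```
{'k1': 10, 'k2': 37, 'k3': 123}
{'k1': 10, 'k2': 37, 'new': 64}
{'k1': 10, 'k2': 37, 'k3': 123}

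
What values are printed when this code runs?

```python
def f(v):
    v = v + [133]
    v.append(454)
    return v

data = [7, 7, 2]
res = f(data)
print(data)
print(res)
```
[7, 7, 2]
[7, 7, 2, 133, 454]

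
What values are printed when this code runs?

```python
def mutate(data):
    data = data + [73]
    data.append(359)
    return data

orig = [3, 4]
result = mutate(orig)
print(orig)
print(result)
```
[3, 4]
[3, 4, 73, 359]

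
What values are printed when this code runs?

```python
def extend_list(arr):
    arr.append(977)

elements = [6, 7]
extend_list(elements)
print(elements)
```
[6, 7, 977]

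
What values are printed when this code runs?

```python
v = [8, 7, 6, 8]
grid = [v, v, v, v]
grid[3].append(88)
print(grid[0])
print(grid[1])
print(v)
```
[8, 7, 6, 8, 88]
[8, 7, 6, 8, 88]
[8, 7, 6, 8, 88]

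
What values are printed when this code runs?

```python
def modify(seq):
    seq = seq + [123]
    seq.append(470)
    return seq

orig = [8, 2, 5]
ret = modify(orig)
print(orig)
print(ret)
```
[8, 2, 5]
[8, 2, 5, 123, 470]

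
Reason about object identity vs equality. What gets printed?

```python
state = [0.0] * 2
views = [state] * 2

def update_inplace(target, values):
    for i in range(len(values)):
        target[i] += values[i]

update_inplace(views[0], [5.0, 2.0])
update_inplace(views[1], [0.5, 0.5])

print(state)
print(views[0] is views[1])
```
[5.5, 2.5]
True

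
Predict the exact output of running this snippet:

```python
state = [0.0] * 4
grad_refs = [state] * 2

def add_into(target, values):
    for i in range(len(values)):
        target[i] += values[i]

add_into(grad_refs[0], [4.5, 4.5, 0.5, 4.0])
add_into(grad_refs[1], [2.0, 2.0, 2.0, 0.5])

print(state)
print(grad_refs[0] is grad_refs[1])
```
[6.5, 6.5, 2.5, 4.5]
True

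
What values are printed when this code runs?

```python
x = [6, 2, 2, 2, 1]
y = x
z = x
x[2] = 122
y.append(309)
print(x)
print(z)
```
[6, 2, 122, 2, 1, 309]
[6, 2, 122, 2, 1, 309]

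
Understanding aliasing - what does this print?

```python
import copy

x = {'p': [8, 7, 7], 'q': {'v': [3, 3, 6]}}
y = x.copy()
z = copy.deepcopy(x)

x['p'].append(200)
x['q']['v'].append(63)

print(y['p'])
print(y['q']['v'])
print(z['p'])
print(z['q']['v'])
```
[8, 7, 7, 200]
[3, 3, 6, 63]
[8, 7, 7]
[3, 3, 6]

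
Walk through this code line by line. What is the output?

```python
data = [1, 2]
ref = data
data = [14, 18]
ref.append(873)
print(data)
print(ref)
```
[14, 18]
[1, 2, 873]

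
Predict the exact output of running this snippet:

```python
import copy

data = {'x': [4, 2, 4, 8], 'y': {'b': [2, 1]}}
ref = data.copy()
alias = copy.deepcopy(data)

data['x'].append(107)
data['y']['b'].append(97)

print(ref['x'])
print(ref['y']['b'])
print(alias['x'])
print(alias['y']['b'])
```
[4, 2, 4, 8, 107]
[2, 1, 97]
[4, 2, 4, 8]
[2, 1]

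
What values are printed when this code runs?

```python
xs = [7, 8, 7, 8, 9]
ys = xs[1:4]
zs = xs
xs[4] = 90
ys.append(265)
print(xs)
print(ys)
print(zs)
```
[7, 8, 7, 8, 90]
[8, 7, 8, 265]
[7, 8, 7, 8, 90]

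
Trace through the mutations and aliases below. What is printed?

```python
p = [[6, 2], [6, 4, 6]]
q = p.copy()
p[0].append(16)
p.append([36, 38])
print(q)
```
[[6, 2, 16], [6, 4, 6]]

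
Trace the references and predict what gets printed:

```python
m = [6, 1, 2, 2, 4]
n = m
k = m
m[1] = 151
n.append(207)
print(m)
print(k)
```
[6, 151, 2, 2, 4, 207]
[6, 151, 2, 2, 4, 207]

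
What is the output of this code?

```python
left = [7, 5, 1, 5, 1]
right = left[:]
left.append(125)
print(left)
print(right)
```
[7, 5, 1, 5, 1, 125]
[7, 5, 1, 5, 1]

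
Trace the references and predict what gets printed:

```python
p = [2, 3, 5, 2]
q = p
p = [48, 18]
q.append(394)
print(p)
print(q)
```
[48, 18]
[2, 3, 5, 2, 394]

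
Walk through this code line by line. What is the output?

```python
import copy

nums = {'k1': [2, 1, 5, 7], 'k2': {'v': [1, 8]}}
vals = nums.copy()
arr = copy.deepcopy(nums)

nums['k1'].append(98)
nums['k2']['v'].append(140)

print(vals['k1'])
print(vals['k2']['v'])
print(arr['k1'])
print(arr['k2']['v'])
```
[2, 1, 5, 7, 98]
[1, 8, 140]
[2, 1, 5, 7]
[1, 8]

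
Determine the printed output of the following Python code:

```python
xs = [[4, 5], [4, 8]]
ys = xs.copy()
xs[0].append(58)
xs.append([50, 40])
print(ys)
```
[[4, 5, 58], [4, 8]]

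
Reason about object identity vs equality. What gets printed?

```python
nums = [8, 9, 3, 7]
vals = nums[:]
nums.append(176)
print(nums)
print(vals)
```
[8, 9, 3, 7, 176]
[8, 9, 3, 7]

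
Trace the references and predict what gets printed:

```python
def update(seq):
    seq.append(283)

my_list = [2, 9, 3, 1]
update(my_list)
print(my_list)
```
[2, 9, 3, 1, 283]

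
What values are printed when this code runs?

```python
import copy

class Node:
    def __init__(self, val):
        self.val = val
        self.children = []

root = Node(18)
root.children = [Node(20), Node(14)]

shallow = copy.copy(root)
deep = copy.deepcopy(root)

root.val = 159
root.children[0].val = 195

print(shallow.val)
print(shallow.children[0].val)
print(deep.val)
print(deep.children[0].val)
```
18
195
18
20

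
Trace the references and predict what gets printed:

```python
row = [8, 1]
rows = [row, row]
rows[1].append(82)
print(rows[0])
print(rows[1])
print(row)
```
[8, 1, 82]
[8, 1, 82]
[8, 1, 82]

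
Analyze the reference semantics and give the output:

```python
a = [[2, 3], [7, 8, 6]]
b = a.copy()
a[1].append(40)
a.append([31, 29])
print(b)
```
[[2, 3], [7, 8, 6, 40]]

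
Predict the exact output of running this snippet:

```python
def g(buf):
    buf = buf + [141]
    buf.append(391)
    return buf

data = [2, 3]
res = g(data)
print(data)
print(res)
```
[2, 3]
[2, 3, 141, 391]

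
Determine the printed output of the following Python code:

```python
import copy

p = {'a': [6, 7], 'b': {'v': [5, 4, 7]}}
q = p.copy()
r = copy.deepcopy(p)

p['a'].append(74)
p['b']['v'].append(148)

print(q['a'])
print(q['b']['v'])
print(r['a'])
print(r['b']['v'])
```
[6, 7, 74]
[5, 4, 7, 148]
[6, 7]
[5, 4, 7]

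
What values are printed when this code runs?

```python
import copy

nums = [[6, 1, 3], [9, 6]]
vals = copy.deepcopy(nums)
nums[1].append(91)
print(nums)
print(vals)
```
[[6, 1, 3], [9, 6, 91]]
[[6, 1, 3], [9, 6]]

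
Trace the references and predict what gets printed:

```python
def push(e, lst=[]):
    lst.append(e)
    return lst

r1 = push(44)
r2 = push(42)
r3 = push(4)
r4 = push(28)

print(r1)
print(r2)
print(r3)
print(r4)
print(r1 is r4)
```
[44, 42, 4, 28]
[44, 42, 4, 28]
[44, 42, 4, 28]
[44, 42, 4, 28]
True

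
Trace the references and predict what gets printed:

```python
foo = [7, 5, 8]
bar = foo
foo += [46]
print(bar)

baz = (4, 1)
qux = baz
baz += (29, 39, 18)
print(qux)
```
[7, 5, 8, 46]
(4, 1)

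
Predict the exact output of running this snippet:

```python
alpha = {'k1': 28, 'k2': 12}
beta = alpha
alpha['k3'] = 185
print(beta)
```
{'k1': 28, 'k2': 12, 'k3': 185}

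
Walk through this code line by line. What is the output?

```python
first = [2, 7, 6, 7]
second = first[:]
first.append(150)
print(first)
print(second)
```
[2, 7, 6, 7, 150]
[2, 7, 6, 7]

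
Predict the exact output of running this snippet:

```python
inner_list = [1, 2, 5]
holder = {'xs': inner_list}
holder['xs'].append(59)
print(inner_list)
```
[1, 2, 5, 59]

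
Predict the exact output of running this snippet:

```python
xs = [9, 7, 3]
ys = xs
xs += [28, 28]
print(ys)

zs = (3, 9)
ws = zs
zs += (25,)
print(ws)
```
[9, 7, 3, 28, 28]
(3, 9)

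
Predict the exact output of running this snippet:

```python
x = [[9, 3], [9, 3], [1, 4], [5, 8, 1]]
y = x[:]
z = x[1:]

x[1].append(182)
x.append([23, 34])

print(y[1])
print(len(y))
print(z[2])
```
[9, 3, 182]
4
[5, 8, 1]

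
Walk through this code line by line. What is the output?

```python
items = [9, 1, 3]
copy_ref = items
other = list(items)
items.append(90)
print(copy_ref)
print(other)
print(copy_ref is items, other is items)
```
[9, 1, 3, 90]
[9, 1, 3]
True False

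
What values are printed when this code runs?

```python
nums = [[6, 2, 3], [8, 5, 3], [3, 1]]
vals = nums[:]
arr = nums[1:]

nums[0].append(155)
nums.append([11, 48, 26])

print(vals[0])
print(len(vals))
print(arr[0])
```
[6, 2, 3, 155]
3
[8, 5, 3]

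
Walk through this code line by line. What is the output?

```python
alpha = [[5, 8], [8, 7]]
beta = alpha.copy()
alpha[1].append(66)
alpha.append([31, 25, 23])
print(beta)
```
[[5, 8], [8, 7, 66]]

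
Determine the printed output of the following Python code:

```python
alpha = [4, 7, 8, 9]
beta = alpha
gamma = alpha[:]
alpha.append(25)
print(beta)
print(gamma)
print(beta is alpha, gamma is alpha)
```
[4, 7, 8, 9, 25]
[4, 7, 8, 9]
True False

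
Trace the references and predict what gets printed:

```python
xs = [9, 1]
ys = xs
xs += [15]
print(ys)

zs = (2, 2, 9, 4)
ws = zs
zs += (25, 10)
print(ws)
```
[9, 1, 15]
(2, 2, 9, 4)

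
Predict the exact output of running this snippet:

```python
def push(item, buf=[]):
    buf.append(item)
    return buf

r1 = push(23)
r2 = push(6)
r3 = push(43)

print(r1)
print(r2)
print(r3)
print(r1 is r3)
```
[23, 6, 43]
[23, 6, 43]
[23, 6, 43]
True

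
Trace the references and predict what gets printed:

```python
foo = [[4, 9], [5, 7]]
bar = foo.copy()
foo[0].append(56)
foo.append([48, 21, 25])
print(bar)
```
[[4, 9, 56], [5, 7]]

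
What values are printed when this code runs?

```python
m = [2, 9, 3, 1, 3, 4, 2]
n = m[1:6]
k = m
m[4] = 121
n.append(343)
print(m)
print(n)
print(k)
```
[2, 9, 3, 1, 121, 4, 2]
[9, 3, 1, 3, 4, 343]
[2, 9, 3, 1, 121, 4, 2]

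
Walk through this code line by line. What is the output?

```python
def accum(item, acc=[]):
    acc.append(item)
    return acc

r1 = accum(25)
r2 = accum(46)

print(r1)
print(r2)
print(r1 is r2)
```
[25, 46]
[25, 46]
True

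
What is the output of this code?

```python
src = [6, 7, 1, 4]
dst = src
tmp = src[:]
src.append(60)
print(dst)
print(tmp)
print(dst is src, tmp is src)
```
[6, 7, 1, 4, 60]
[6, 7, 1, 4]
True False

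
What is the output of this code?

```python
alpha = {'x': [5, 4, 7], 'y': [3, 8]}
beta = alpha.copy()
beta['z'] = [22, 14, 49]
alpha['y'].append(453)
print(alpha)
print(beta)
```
{'x': [5, 4, 7], 'y': [3, 8, 453]}
{'x': [5, 4, 7], 'y': [3, 8, 453], 'z': [22, 14, 49]}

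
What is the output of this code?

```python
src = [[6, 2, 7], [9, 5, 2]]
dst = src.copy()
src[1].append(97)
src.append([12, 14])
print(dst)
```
[[6, 2, 7], [9, 5, 2, 97]]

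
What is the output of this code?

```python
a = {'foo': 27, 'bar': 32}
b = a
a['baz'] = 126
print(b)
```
{'foo': 27, 'bar': 32, 'baz': 126}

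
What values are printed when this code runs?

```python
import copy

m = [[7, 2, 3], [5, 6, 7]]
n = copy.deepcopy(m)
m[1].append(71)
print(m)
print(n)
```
[[7, 2, 3], [5, 6, 7, 71]]
[[7, 2, 3], [5, 6, 7]]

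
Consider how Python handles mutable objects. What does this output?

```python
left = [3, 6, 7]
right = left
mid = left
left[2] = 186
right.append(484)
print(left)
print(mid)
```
[3, 6, 186, 484]
[3, 6, 186, 484]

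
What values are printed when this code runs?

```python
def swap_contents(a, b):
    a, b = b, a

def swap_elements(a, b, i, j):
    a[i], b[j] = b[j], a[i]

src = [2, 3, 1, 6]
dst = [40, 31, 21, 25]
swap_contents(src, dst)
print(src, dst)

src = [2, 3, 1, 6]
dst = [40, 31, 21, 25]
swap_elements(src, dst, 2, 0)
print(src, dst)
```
[2, 3, 1, 6] [40, 31, 21, 25]
[2, 3, 40, 6] [1, 31, 21, 25]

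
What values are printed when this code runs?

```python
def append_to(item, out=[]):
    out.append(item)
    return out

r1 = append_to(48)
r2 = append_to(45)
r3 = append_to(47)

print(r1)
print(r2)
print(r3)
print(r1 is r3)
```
[48, 45, 47]
[48, 45, 47]
[48, 45, 47]
True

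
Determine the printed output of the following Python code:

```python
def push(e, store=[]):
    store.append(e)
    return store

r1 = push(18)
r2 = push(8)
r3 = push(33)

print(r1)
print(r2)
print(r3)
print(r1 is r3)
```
[18, 8, 33]
[18, 8, 33]
[18, 8, 33]
True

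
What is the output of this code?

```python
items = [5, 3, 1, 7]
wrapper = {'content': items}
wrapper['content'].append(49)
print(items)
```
[5, 3, 1, 7, 49]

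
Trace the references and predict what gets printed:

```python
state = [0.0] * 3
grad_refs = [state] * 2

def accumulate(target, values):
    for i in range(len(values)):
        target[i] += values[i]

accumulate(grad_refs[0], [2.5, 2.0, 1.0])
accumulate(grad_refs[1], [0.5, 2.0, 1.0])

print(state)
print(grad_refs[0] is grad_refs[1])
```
[3.0, 4.0, 2.0]
True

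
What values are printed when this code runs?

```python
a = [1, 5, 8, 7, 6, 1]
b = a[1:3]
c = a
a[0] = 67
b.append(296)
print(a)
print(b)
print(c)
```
[67, 5, 8, 7, 6, 1]
[5, 8, 296]
[67, 5, 8, 7, 6, 1]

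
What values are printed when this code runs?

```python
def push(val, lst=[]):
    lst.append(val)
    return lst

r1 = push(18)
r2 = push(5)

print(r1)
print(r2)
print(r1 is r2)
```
[18, 5]
[18, 5]
True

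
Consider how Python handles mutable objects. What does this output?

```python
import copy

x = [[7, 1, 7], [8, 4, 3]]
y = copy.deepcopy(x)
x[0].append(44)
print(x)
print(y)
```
[[7, 1, 7, 44], [8, 4, 3]]
[[7, 1, 7], [8, 4, 3]]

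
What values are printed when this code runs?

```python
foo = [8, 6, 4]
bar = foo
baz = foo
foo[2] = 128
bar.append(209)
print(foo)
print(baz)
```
[8, 6, 128, 209]
[8, 6, 128, 209]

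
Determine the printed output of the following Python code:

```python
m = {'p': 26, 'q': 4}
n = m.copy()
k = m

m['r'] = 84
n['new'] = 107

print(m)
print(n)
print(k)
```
{'p': 26, 'q': 4, 'r': 84}
{'p': 26, 'q': 4, 'new': 107}
{'p': 26, 'q': 4, 'r': 84}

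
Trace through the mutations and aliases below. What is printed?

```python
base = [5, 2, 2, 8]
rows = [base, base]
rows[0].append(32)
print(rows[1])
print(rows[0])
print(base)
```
[5, 2, 2, 8, 32]
[5, 2, 2, 8, 32]
[5, 2, 2, 8, 32]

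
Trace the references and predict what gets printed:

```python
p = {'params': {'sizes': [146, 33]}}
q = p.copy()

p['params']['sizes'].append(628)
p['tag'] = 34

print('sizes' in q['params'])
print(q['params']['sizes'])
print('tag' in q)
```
True
[146, 33, 628]
False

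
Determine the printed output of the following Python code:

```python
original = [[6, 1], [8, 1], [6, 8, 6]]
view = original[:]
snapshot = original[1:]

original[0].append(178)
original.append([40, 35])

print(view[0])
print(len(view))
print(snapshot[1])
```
[6, 1, 178]
3
[6, 8, 6]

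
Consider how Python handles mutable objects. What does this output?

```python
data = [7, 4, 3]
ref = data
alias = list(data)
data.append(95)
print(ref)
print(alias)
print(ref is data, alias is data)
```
[7, 4, 3, 95]
[7, 4, 3]
True False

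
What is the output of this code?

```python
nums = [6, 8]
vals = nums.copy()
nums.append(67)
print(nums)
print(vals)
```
[6, 8, 67]
[6, 8]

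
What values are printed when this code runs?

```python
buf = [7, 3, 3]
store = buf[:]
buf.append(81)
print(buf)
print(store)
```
[7, 3, 3, 81]
[7, 3, 3]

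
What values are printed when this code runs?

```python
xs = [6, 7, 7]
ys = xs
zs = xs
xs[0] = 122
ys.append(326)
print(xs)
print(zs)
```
[122, 7, 7, 326]
[122, 7, 7, 326]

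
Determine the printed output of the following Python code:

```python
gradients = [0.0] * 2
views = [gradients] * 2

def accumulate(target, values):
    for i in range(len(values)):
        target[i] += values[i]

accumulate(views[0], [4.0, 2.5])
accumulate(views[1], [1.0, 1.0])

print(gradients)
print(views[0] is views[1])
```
[5.0, 3.5]
True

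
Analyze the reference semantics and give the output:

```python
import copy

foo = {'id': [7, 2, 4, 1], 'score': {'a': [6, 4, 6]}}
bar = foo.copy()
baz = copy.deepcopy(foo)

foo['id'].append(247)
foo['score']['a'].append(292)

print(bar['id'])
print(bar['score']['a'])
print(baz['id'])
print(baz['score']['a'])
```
[7, 2, 4, 1, 247]
[6, 4, 6, 292]
[7, 2, 4, 1]
[6, 4, 6]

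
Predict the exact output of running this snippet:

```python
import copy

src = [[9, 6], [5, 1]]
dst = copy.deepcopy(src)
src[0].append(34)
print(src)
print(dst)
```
[[9, 6, 34], [5, 1]]
[[9, 6], [5, 1]]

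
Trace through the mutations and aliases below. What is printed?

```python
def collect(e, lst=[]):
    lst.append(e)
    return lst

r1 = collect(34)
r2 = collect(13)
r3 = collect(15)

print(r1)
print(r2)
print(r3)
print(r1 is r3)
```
[34, 13, 15]
[34, 13, 15]
[34, 13, 15]
True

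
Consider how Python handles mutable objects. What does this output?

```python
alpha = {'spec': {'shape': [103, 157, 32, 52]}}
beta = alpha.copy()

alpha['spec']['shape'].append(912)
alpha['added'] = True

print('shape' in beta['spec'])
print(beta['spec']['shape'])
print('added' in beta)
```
True
[103, 157, 32, 52, 912]
False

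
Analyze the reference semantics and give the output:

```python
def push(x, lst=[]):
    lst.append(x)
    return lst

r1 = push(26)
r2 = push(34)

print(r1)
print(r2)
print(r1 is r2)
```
[26, 34]
[26, 34]
True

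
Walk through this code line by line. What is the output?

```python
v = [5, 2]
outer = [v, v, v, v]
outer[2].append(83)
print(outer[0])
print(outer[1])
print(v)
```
[5, 2, 83]
[5, 2, 83]
[5, 2, 83]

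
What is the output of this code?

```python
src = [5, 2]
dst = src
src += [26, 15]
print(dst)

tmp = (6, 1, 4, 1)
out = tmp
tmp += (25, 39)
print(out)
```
[5, 2, 26, 15]
(6, 1, 4, 1)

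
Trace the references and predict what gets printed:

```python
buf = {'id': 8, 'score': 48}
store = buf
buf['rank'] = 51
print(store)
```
{'id': 8, 'score': 48, 'rank': 51}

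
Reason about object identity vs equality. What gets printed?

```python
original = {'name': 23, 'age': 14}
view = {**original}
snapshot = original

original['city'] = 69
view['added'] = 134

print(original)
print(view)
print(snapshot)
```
{'name': 23, 'age': 14, 'city': 69}
{'name': 23, 'age': 14, 'added': 134}
{'name': 23, 'age': 14, 'city': 69}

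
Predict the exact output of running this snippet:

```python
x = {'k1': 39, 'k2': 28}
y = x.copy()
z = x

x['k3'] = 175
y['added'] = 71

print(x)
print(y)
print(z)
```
{'k1': 39, 'k2': 28, 'k3': 175}
{'k1': 39, 'k2': 28, 'added': 71}
{'k1': 39, 'k2': 28, 'k3': 175}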